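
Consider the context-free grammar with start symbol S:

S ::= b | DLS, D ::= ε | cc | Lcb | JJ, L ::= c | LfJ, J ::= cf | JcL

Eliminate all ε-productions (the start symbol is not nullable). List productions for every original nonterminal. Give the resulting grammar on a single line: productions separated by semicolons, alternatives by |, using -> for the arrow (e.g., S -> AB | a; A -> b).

S -> b | LS | DLS; D -> JJ | cc | Lcb; J -> cf | JcL; L -> c | LfJ

Nullable set: {D}.
S -> DLS: D nullable, giving DLS | LS.
Drop D -> ε.
Unchanged (no nullable symbols): S -> b; D -> JJ; D -> Lcb; D -> cc; J -> JcL; J -> cf; L -> LfJ; L -> c.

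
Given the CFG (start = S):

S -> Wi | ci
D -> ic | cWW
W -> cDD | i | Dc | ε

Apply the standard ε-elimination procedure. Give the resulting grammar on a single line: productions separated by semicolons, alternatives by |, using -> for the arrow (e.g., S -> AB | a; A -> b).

Nullable set: {W}.
S -> Wi: W nullable, giving Wi | i.
D -> cWW: W, W nullable, giving c | cW | cWW.
Drop W -> ε.
Unchanged (no nullable symbols): S -> ci; D -> ic; W -> Dc; W -> cDD; W -> i.

S -> i | Wi | ci; D -> c | cW | ic | cWW; W -> i | Dc | cDD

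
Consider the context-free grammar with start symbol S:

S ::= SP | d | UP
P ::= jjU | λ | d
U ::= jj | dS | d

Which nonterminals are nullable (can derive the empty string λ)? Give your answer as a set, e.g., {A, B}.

Directly nullable (have an ε-rule): {P}.
Not nullable: S, U — each has a terminal in every rule's right-hand side or depends on a non-nullable symbol.

{P}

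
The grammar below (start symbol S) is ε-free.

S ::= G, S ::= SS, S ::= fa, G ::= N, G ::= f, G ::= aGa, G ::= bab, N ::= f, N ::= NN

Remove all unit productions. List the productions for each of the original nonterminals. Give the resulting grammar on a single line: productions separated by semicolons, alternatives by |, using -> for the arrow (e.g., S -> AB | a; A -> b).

Unit productions: G->N, S->G.
Unit pairs (A ⇒* B via units): (G,N), (S,G), (S,N).
S: inherits non-unit rules of {G, N, S} → NN | SS | aGa | bab | f | fa.
G: inherits non-unit rules of {G, N} → NN | aGa | bab | f.
N: inherits non-unit rules of {N} → NN | f.

S -> f | NN | SS | fa | aGa | bab; G -> f | NN | aGa | bab; N -> f | NN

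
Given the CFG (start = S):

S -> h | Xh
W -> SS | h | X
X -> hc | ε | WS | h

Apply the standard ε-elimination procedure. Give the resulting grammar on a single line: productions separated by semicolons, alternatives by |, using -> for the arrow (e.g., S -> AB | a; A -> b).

Nullable set: {W, X}.
S -> Xh: X nullable, giving Xh | h.
W -> X: X nullable, giving X.
Drop X -> ε.
X -> WS: W nullable, giving S | WS.
Unchanged (no nullable symbols): S -> h; W -> SS; W -> h; X -> h; X -> hc.

S -> h | Xh; W -> X | h | SS; X -> S | h | WS | hc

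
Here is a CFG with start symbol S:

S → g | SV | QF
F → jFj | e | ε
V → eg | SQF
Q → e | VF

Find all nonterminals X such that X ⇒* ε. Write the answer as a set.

{F}

Directly nullable (have an ε-rule): {F}.
Not nullable: Q, S, V — each has a terminal in every rule's right-hand side or depends on a non-nullable symbol.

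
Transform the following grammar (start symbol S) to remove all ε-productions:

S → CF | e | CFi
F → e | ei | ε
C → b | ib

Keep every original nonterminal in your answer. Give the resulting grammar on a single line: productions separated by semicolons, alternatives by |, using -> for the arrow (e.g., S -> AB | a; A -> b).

Nullable set: {F}.
S -> CF: F nullable, giving C | CF.
S -> CFi: F nullable, giving CFi | Ci.
Drop F -> ε.
Unchanged (no nullable symbols): S -> e; C -> b; C -> ib; F -> e; F -> ei.

S -> C | e | CF | Ci | CFi; C -> b | ib; F -> e | ei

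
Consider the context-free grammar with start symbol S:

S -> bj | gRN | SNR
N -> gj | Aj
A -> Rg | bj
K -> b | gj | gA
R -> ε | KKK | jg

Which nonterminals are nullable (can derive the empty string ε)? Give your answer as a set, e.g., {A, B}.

{R}

Directly nullable (have an ε-rule): {R}.
Not nullable: A, K, N, S — each has a terminal in every rule's right-hand side or depends on a non-nullable symbol.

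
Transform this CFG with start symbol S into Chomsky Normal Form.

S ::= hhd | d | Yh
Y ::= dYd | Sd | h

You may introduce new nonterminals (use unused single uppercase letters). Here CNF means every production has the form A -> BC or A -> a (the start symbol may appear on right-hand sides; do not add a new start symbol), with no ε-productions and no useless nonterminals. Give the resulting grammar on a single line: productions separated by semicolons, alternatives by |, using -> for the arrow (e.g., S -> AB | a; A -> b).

No ε-productions.
No unit productions to eliminate.
TERM: introduce B -> d, A -> h and substitute in every rule of length ≥2.
BIN: S -> AAB becomes S -> AC, C -> AB; Y -> BYB becomes Y -> BD, D -> YB.

S -> d | AC | YA; A -> h; B -> d; C -> AB; D -> YB; Y -> h | BD | SB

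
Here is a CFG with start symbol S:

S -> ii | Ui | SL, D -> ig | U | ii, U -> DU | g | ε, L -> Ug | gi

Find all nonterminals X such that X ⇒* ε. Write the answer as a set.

{D, U}

Directly nullable (have an ε-rule): {U}.
D is nullable via D -> U (every symbol on the right is already known nullable).
Not nullable: L, S — each has a terminal in every rule's right-hand side or depends on a non-nullable symbol.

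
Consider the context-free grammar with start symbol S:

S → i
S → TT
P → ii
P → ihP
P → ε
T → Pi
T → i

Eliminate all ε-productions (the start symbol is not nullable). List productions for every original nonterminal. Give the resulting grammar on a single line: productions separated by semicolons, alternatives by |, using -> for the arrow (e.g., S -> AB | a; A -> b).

Nullable set: {P}.
Drop P -> ε.
P -> ihP: P nullable, giving ih | ihP.
T -> Pi: P nullable, giving Pi | i.
Unchanged (no nullable symbols): S -> TT; S -> i; P -> ii; T -> i.

S -> i | TT; P -> ih | ii | ihP; T -> i | Pi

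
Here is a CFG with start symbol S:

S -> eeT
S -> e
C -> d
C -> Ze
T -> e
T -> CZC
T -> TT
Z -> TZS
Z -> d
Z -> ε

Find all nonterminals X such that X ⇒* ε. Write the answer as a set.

Directly nullable (have an ε-rule): {Z}.
Not nullable: C, S, T — each has a terminal in every rule's right-hand side or depends on a non-nullable symbol.

{Z}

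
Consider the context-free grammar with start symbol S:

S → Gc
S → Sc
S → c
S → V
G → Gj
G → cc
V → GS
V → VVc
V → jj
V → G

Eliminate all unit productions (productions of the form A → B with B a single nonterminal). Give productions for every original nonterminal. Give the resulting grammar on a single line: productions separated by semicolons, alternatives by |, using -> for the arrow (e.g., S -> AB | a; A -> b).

S -> c | GS | Gc | Gj | Sc | cc | jj | VVc; G -> Gj | cc; V -> GS | Gj | cc | jj | VVc

Unit productions: S->V, V->G.
Unit pairs (A ⇒* B via units): (S,G), (S,V), (V,G).
S: inherits non-unit rules of {G, S, V} → GS | Gc | Gj | Sc | VVc | c | cc | jj.
G: inherits non-unit rules of {G} → Gj | cc.
V: inherits non-unit rules of {G, V} → GS | Gj | VVc | cc | jj.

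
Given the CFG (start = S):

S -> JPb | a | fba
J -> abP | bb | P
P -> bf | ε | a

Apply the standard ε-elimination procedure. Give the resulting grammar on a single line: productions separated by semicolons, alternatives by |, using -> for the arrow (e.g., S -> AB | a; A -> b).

S -> a | b | Jb | Pb | JPb | fba; J -> P | ab | bb | abP; P -> a | bf

Nullable set: {J, P}.
S -> JPb: J, P nullable, giving JPb | Jb | Pb | b.
J -> P: P nullable, giving P.
J -> abP: P nullable, giving ab | abP.
Drop P -> ε.
Unchanged (no nullable symbols): S -> a; S -> fba; J -> bb; P -> a; P -> bf.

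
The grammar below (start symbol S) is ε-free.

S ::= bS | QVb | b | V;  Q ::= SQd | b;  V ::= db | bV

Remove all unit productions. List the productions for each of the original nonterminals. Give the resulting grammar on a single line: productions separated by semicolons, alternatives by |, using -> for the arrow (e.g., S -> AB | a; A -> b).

Unit productions: S->V.
Unit pairs (A ⇒* B via units): (S,V).
S: inherits non-unit rules of {S, V} → QVb | b | bS | bV | db.
Q: inherits non-unit rules of {Q} → SQd | b.
V: inherits non-unit rules of {V} → bV | db.

S -> b | bS | bV | db | QVb; Q -> b | SQd; V -> bV | db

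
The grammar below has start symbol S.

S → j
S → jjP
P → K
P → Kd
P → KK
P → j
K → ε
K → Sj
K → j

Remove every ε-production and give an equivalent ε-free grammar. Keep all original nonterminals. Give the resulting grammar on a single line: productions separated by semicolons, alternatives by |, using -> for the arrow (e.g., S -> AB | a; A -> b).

S -> j | jj | jjP; K -> j | Sj; P -> K | d | j | KK | Kd

Nullable set: {K, P}.
S -> jjP: P nullable, giving jj | jjP.
Drop K -> ε.
P -> K: K nullable, giving K.
P -> KK: K, K nullable, giving K | KK.
P -> Kd: K nullable, giving Kd | d.
Unchanged (no nullable symbols): S -> j; K -> Sj; K -> j; P -> j.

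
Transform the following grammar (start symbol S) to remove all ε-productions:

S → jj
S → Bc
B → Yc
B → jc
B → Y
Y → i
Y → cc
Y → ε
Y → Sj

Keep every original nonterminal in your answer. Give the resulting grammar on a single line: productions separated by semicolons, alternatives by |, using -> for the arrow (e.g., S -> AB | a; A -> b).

Nullable set: {B, Y}.
S -> Bc: B nullable, giving Bc | c.
B -> Y: Y nullable, giving Y.
B -> Yc: Y nullable, giving Yc | c.
Drop Y -> ε.
Unchanged (no nullable symbols): S -> jj; B -> jc; Y -> Sj; Y -> cc; Y -> i.

S -> c | Bc | jj; B -> Y | c | Yc | jc; Y -> i | Sj | cc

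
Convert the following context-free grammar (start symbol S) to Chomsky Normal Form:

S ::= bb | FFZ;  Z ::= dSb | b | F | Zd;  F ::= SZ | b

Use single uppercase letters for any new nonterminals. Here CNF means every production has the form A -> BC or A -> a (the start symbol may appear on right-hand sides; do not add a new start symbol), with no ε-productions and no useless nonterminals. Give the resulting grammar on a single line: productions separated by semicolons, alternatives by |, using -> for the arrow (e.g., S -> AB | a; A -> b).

S -> AA | FC; A -> b; B -> d; C -> FZ; D -> SA; F -> b | SZ; Z -> b | BD | SZ | ZB

No ε-productions.
After unit-elimination: S -> bb | FFZ; F -> b | SZ; Z -> b | SZ | Zd | dSb.
TERM: introduce A -> b, B -> d and substitute in every rule of length ≥2.
BIN: S -> FFZ becomes S -> FC, C -> FZ; Z -> BSA becomes Z -> BD, D -> SA.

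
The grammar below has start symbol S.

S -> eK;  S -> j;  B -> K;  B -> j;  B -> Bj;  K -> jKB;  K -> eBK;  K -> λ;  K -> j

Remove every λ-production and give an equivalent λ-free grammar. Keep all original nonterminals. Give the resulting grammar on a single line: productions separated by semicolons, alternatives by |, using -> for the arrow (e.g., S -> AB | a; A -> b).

S -> e | j | eK; B -> K | j | Bj; K -> e | j | eB | eK | jB | jK | eBK | jKB

Nullable set: {B, K}.
S -> eK: K nullable, giving e | eK.
B -> Bj: B nullable, giving Bj | j.
B -> K: K nullable, giving K.
Drop K -> λ.
K -> eBK: B, K nullable, giving e | eB | eBK | eK.
K -> jKB: K, B nullable, giving j | jB | jK | jKB.
Unchanged (no nullable symbols): S -> j; B -> j; K -> j.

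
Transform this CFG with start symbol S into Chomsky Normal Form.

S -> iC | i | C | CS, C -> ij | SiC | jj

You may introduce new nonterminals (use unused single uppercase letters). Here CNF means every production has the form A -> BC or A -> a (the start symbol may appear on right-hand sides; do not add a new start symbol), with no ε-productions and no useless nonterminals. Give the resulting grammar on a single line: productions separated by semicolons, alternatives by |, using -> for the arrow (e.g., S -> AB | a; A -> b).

S -> i | AB | AC | BB | CS | SE; A -> i; B -> j; C -> AB | BB | SD; D -> AC; E -> AC

No ε-productions.
After unit-elimination: S -> i | CS | iC | ij | jj | SiC; C -> ij | jj | SiC.
TERM: introduce A -> i, B -> j and substitute in every rule of length ≥2.
BIN: C -> SAC becomes C -> SD, D -> AC; S -> SAC becomes S -> SE, E -> AC.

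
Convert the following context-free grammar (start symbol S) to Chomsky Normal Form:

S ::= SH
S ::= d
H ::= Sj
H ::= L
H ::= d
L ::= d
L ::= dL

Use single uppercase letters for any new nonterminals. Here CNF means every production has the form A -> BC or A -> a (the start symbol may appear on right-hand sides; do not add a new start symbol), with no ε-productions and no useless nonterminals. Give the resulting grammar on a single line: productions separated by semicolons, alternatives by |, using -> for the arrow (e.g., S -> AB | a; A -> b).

No ε-productions.
After unit-elimination: S -> d | SH; H -> d | Sj | dL; L -> d | dL.
TERM: introduce B -> d, A -> j and substitute in every rule of length ≥2.

S -> d | SH; A -> j; B -> d; H -> d | BL | SA; L -> d | BL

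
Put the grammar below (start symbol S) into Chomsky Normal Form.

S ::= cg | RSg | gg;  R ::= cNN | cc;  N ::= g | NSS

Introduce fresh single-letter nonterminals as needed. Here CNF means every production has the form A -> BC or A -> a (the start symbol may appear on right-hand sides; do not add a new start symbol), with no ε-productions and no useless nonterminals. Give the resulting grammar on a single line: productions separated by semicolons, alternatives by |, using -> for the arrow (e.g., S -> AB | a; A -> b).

No ε-productions.
No unit productions to eliminate.
TERM: introduce A -> c, B -> g and substitute in every rule of length ≥2.
BIN: N -> NSS becomes N -> NC, C -> SS; R -> ANN becomes R -> AD, D -> NN; S -> RSB becomes S -> RE, E -> SB.

S -> AB | BB | RE; A -> c; B -> g; C -> SS; D -> NN; E -> SB; N -> g | NC; R -> AA | AD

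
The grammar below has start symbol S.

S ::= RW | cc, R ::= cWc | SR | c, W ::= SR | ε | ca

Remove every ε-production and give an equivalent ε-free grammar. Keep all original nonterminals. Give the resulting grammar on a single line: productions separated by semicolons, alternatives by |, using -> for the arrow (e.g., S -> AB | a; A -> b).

Nullable set: {W}.
S -> RW: W nullable, giving R | RW.
R -> cWc: W nullable, giving cWc | cc.
Drop W -> ε.
Unchanged (no nullable symbols): S -> cc; R -> SR; R -> c; W -> SR; W -> ca.

S -> R | RW | cc; R -> c | SR | cc | cWc; W -> SR | ca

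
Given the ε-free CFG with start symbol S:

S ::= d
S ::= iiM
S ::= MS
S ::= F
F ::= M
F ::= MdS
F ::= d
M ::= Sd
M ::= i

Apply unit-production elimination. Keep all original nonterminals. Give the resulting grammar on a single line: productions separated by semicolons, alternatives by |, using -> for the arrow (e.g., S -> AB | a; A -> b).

Unit productions: F->M, S->F.
Unit pairs (A ⇒* B via units): (F,M), (S,F), (S,M).
S: inherits non-unit rules of {F, M, S} → MS | MdS | Sd | d | i | iiM.
F: inherits non-unit rules of {F, M} → MdS | Sd | d | i.
M: inherits non-unit rules of {M} → Sd | i.

S -> d | i | MS | Sd | MdS | iiM; F -> d | i | Sd | MdS; M -> i | Sd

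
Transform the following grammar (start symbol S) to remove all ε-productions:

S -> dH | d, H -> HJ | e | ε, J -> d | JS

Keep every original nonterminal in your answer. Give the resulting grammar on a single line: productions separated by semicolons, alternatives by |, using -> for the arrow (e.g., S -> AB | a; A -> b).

Nullable set: {H}.
S -> dH: H nullable, giving d | dH.
Drop H -> ε.
H -> HJ: H nullable, giving HJ | J.
Unchanged (no nullable symbols): S -> d; H -> e; J -> JS; J -> d.

S -> d | dH; H -> J | e | HJ; J -> d | JS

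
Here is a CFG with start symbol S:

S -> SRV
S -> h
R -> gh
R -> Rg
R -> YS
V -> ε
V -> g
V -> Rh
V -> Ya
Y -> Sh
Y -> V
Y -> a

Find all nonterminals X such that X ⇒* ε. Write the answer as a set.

{V, Y}

Directly nullable (have an ε-rule): {V}.
Y is nullable via Y -> V (every symbol on the right is already known nullable).
Not nullable: R, S — each has a terminal in every rule's right-hand side or depends on a non-nullable symbol.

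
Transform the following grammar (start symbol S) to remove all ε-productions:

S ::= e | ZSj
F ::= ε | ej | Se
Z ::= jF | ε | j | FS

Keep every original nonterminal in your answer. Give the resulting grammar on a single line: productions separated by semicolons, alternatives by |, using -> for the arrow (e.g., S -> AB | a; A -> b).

S -> e | Sj | ZSj; F -> Se | ej; Z -> S | j | FS | jF

Nullable set: {F, Z}.
S -> ZSj: Z nullable, giving Sj | ZSj.
Drop F -> ε.
Drop Z -> ε.
Z -> FS: F nullable, giving FS | S.
Z -> jF: F nullable, giving j | jF.
Unchanged (no nullable symbols): S -> e; F -> Se; F -> ej; Z -> j.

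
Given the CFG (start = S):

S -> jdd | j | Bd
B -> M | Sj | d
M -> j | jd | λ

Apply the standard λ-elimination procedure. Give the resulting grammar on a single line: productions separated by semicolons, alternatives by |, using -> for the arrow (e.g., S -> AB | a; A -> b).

S -> d | j | Bd | jdd; B -> M | d | Sj; M -> j | jd

Nullable set: {B, M}.
S -> Bd: B nullable, giving Bd | d.
B -> M: M nullable, giving M.
Drop M -> λ.
Unchanged (no nullable symbols): S -> j; S -> jdd; B -> Sj; B -> d; M -> j; M -> jd.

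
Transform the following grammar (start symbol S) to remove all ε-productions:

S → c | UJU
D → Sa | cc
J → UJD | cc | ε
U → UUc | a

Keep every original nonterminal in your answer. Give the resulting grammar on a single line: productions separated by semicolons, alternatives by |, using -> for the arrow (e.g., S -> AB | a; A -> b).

Nullable set: {J}.
S -> UJU: J nullable, giving UJU | UU.
Drop J -> ε.
J -> UJD: J nullable, giving UD | UJD.
Unchanged (no nullable symbols): S -> c; D -> Sa; D -> cc; J -> cc; U -> UUc; U -> a.

S -> c | UU | UJU; D -> Sa | cc; J -> UD | cc | UJD; U -> a | UUc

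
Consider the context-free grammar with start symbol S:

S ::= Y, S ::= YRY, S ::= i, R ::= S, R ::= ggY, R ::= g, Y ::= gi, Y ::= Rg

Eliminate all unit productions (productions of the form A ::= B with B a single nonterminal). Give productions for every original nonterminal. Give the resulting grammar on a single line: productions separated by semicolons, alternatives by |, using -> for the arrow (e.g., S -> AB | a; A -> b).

Unit productions: R->S, S->Y.
Unit pairs (A ⇒* B via units): (R,S), (R,Y), (S,Y).
S: inherits non-unit rules of {S, Y} → Rg | YRY | gi | i.
R: inherits non-unit rules of {R, S, Y} → Rg | YRY | g | ggY | gi | i.
Y: inherits non-unit rules of {Y} → Rg | gi.

S -> i | Rg | gi | YRY; R -> g | i | Rg | gi | YRY | ggY; Y -> Rg | gi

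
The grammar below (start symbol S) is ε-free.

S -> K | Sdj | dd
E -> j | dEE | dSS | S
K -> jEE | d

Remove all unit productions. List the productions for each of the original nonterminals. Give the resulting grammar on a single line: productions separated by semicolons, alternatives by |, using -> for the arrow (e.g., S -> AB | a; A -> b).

Unit productions: E->S, S->K.
Unit pairs (A ⇒* B via units): (E,K), (E,S), (S,K).
S: inherits non-unit rules of {K, S} → Sdj | d | dd | jEE.
E: inherits non-unit rules of {E, K, S} → Sdj | d | dEE | dSS | dd | j | jEE.
K: inherits non-unit rules of {K} → d | jEE.

S -> d | dd | Sdj | jEE; E -> d | j | dd | Sdj | dEE | dSS | jEE; K -> d | jEE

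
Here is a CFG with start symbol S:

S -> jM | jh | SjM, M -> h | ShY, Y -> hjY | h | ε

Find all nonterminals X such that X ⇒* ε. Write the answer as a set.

Directly nullable (have an ε-rule): {Y}.
Not nullable: M, S — each has a terminal in every rule's right-hand side or depends on a non-nullable symbol.

{Y}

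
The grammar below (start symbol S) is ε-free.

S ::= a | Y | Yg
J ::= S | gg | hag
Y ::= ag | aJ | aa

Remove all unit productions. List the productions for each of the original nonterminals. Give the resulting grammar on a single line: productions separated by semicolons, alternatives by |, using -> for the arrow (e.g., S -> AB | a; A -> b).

Unit productions: J->S, S->Y.
Unit pairs (A ⇒* B via units): (J,S), (J,Y), (S,Y).
S: inherits non-unit rules of {S, Y} → Yg | a | aJ | aa | ag.
J: inherits non-unit rules of {J, S, Y} → Yg | a | aJ | aa | ag | gg | hag.
Y: inherits non-unit rules of {Y} → aJ | aa | ag.

S -> a | Yg | aJ | aa | ag; J -> a | Yg | aJ | aa | ag | gg | hag; Y -> aJ | aa | ag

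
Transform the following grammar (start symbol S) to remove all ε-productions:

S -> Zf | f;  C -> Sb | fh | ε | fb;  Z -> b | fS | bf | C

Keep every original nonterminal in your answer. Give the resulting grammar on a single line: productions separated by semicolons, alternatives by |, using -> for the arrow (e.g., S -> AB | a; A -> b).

S -> f | Zf; C -> Sb | fb | fh; Z -> C | b | bf | fS

Nullable set: {C, Z}.
S -> Zf: Z nullable, giving Zf | f.
Drop C -> ε.
Z -> C: C nullable, giving C.
Unchanged (no nullable symbols): S -> f; C -> Sb; C -> fb; C -> fh; Z -> b; Z -> bf; Z -> fS.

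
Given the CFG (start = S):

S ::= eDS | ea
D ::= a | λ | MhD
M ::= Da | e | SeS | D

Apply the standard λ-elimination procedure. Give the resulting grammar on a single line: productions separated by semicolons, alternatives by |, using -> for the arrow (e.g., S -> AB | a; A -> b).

Nullable set: {D, M}.
S -> eDS: D nullable, giving eDS | eS.
Drop D -> λ.
D -> MhD: M, D nullable, giving Mh | MhD | h | hD.
M -> D: D nullable, giving D.
M -> Da: D nullable, giving Da | a.
Unchanged (no nullable symbols): S -> ea; D -> a; M -> SeS; M -> e.

S -> eS | ea | eDS; D -> a | h | Mh | hD | MhD; M -> D | a | e | Da | SeS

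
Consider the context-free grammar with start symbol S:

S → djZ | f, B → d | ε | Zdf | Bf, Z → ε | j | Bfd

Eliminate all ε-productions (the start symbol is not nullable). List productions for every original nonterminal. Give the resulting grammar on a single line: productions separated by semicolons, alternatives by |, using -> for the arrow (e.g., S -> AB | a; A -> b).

Nullable set: {B, Z}.
S -> djZ: Z nullable, giving dj | djZ.
Drop B -> ε.
B -> Bf: B nullable, giving Bf | f.
B -> Zdf: Z nullable, giving Zdf | df.
Drop Z -> ε.
Z -> Bfd: B nullable, giving Bfd | fd.
Unchanged (no nullable symbols): S -> f; B -> d; Z -> j.

S -> f | dj | djZ; B -> d | f | Bf | df | Zdf; Z -> j | fd | Bfd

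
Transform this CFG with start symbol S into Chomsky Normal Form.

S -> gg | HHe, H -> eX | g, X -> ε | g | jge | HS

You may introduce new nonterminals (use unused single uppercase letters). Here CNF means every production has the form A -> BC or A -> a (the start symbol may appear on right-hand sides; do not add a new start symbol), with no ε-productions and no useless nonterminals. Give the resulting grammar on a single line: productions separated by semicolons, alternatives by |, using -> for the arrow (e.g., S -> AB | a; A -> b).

S -> BB | HD; A -> e; B -> g; C -> j; D -> HA; E -> BA; H -> e | g | AX; X -> g | CE | HS

Nullable: {X}; after ε-elimination: S -> gg | HHe; H -> e | g | eX; X -> g | HS | jge.
No unit productions to eliminate.
TERM: introduce A -> e, B -> g, C -> j and substitute in every rule of length ≥2.
BIN: S -> HHA becomes S -> HD, D -> HA; X -> CBA becomes X -> CE, E -> BA.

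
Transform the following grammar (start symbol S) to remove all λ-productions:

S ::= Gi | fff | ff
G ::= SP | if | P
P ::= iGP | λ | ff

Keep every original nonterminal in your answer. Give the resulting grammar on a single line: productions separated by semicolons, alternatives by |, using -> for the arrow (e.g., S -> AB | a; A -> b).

S -> i | Gi | ff | fff; G -> P | S | SP | if; P -> i | ff | iG | iP | iGP

Nullable set: {G, P}.
S -> Gi: G nullable, giving Gi | i.
G -> P: P nullable, giving P.
G -> SP: P nullable, giving S | SP.
Drop P -> λ.
P -> iGP: G, P nullable, giving i | iG | iGP | iP.
Unchanged (no nullable symbols): S -> ff; S -> fff; G -> if; P -> ff.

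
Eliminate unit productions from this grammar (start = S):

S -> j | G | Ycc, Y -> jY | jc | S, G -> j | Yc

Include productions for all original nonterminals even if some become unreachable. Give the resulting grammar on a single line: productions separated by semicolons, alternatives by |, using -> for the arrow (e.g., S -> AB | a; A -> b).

Unit productions: S->G, Y->S.
Unit pairs (A ⇒* B via units): (S,G), (Y,G), (Y,S).
S: inherits non-unit rules of {G, S} → Yc | Ycc | j.
G: inherits non-unit rules of {G} → Yc | j.
Y: inherits non-unit rules of {G, S, Y} → Yc | Ycc | j | jY | jc.

S -> j | Yc | Ycc; G -> j | Yc; Y -> j | Yc | jY | jc | Ycc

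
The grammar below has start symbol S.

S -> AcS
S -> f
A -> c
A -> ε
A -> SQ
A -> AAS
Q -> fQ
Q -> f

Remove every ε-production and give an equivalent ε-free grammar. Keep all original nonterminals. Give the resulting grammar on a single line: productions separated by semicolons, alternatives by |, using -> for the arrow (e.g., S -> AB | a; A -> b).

Nullable set: {A}.
S -> AcS: A nullable, giving AcS | cS.
Drop A -> ε.
A -> AAS: A, A nullable, giving AAS | AS | S.
Unchanged (no nullable symbols): S -> f; A -> SQ; A -> c; Q -> f; Q -> fQ.

S -> f | cS | AcS; A -> S | c | AS | SQ | AAS; Q -> f | fQ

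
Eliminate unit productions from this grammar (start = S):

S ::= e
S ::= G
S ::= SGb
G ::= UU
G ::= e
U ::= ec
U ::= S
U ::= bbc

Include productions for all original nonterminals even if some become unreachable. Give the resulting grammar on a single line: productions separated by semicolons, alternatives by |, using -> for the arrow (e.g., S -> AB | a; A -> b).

S -> e | UU | SGb; G -> e | UU; U -> e | UU | ec | SGb | bbc

Unit productions: S->G, U->S.
Unit pairs (A ⇒* B via units): (S,G), (U,G), (U,S).
S: inherits non-unit rules of {G, S} → SGb | UU | e.
G: inherits non-unit rules of {G} → UU | e.
U: inherits non-unit rules of {G, S, U} → SGb | UU | bbc | e | ec.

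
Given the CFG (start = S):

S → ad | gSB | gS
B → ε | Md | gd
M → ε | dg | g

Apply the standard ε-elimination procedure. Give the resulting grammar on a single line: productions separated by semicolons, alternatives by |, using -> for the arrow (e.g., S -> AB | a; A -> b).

S -> ad | gS | gSB; B -> d | Md | gd; M -> g | dg

Nullable set: {B, M}.
S -> gSB: B nullable, giving gS | gSB.
Drop B -> ε.
B -> Md: M nullable, giving Md | d.
Drop M -> ε.
Unchanged (no nullable symbols): S -> ad; S -> gS; B -> gd; M -> dg; M -> g.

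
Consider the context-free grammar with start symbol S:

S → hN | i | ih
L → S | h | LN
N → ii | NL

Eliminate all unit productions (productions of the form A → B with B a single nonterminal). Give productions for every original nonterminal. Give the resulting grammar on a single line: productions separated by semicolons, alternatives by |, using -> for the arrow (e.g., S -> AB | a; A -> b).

S -> i | hN | ih; L -> h | i | LN | hN | ih; N -> NL | ii

Unit productions: L->S.
Unit pairs (A ⇒* B via units): (L,S).
S: inherits non-unit rules of {S} → hN | i | ih.
L: inherits non-unit rules of {L, S} → LN | h | hN | i | ih.
N: inherits non-unit rules of {N} → NL | ii.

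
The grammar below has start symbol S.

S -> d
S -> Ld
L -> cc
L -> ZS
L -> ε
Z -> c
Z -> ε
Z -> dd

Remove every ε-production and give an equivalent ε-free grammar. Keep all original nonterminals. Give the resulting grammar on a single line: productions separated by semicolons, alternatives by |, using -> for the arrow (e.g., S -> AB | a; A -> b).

Nullable set: {L, Z}.
S -> Ld: L nullable, giving Ld | d.
Drop L -> ε.
L -> ZS: Z nullable, giving S | ZS.
Drop Z -> ε.
Unchanged (no nullable symbols): S -> d; L -> cc; Z -> c; Z -> dd.

S -> d | Ld; L -> S | ZS | cc; Z -> c | dd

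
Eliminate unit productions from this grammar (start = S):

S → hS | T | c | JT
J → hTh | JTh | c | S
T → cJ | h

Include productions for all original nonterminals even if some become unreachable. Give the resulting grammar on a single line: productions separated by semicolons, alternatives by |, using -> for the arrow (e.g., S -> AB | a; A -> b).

S -> c | h | JT | cJ | hS; J -> c | h | JT | cJ | hS | JTh | hTh; T -> h | cJ

Unit productions: J->S, S->T.
Unit pairs (A ⇒* B via units): (J,S), (J,T), (S,T).
S: inherits non-unit rules of {S, T} → JT | c | cJ | h | hS.
J: inherits non-unit rules of {J, S, T} → JT | JTh | c | cJ | h | hS | hTh.
T: inherits non-unit rules of {T} → cJ | h.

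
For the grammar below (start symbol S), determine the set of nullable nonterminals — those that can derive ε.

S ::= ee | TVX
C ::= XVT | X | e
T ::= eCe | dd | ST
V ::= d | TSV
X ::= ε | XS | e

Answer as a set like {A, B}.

{C, X}

Directly nullable (have an ε-rule): {X}.
C is nullable via C -> X (every symbol on the right is already known nullable).
Not nullable: S, T, V — each has a terminal in every rule's right-hand side or depends on a non-nullable symbol.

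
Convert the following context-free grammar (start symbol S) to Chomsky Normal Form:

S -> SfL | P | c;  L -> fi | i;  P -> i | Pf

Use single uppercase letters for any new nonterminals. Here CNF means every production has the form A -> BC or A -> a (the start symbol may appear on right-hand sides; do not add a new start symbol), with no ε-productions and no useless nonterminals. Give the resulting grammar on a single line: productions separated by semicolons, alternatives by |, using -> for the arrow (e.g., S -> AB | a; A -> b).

S -> c | i | PA | SC; A -> f; B -> i; C -> AL; L -> i | AB; P -> i | PA

No ε-productions.
After unit-elimination: S -> c | i | Pf | SfL; L -> i | fi; P -> i | Pf.
TERM: introduce A -> f, B -> i and substitute in every rule of length ≥2.
BIN: S -> SAL becomes S -> SC, C -> AL.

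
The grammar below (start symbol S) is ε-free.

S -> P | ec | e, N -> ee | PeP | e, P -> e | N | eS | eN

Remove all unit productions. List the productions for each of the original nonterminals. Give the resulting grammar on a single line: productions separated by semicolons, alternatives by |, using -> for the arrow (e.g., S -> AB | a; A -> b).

S -> e | eN | eS | ec | ee | PeP; N -> e | ee | PeP; P -> e | eN | eS | ee | PeP

Unit productions: P->N, S->P.
Unit pairs (A ⇒* B via units): (P,N), (S,N), (S,P).
S: inherits non-unit rules of {N, P, S} → PeP | e | eN | eS | ec | ee.
N: inherits non-unit rules of {N} → PeP | e | ee.
P: inherits non-unit rules of {N, P} → PeP | e | eN | eS | ee.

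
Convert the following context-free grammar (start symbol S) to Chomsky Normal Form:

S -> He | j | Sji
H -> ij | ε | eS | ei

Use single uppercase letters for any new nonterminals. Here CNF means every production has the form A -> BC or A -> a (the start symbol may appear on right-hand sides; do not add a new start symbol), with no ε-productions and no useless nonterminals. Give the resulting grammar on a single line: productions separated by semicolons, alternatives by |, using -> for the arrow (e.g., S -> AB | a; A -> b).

Nullable: {H}; after ε-elimination: S -> e | j | He | Sji; H -> eS | ei | ij.
No unit productions to eliminate.
TERM: introduce A -> e, B -> i, C -> j and substitute in every rule of length ≥2.
BIN: S -> SCB becomes S -> SD, D -> CB.

S -> e | j | HA | SD; A -> e; B -> i; C -> j; D -> CB; H -> AB | AS | BC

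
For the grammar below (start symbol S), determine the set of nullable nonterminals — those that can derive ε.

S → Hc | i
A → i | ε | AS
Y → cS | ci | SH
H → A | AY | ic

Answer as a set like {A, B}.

Directly nullable (have an ε-rule): {A}.
H is nullable via H -> A (every symbol on the right is already known nullable).
Not nullable: S, Y — each has a terminal in every rule's right-hand side or depends on a non-nullable symbol.

{A, H}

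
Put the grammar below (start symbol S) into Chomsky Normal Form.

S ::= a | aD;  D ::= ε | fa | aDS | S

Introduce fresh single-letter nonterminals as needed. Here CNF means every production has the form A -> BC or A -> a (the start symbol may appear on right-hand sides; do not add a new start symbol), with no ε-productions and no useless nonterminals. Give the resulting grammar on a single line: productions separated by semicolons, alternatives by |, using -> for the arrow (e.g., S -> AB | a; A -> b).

Nullable: {D}; after ε-elimination: S -> a | aD; D -> S | aS | fa | aDS.
After unit-elimination: S -> a | aD; D -> a | aD | aS | fa | aDS.
TERM: introduce A -> a, B -> f and substitute in every rule of length ≥2.
BIN: D -> ADS becomes D -> AC, C -> DS.

S -> a | AD; A -> a; B -> f; C -> DS; D -> a | AC | AD | AS | BA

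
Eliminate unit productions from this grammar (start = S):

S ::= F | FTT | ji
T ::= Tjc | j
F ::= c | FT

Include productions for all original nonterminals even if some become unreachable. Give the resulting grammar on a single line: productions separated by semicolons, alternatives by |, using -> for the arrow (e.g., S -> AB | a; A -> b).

S -> c | FT | ji | FTT; F -> c | FT; T -> j | Tjc

Unit productions: S->F.
Unit pairs (A ⇒* B via units): (S,F).
S: inherits non-unit rules of {F, S} → FT | FTT | c | ji.
F: inherits non-unit rules of {F} → FT | c.
T: inherits non-unit rules of {T} → Tjc | j.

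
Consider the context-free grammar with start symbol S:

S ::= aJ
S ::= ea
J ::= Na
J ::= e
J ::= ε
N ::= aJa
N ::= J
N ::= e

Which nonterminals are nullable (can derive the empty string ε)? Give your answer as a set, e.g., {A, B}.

Directly nullable (have an ε-rule): {J}.
N is nullable via N -> J (every symbol on the right is already known nullable).
Not nullable: S — each has a terminal in every rule's right-hand side or depends on a non-nullable symbol.

{J, N}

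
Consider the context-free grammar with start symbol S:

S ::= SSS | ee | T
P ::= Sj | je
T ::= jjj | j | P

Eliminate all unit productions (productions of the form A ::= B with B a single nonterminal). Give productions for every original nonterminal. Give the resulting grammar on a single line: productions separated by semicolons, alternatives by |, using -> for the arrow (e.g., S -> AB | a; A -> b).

S -> j | Sj | ee | je | SSS | jjj; P -> Sj | je; T -> j | Sj | je | jjj

Unit productions: S->T, T->P.
Unit pairs (A ⇒* B via units): (S,P), (S,T), (T,P).
S: inherits non-unit rules of {P, S, T} → SSS | Sj | ee | j | je | jjj.
P: inherits non-unit rules of {P} → Sj | je.
T: inherits non-unit rules of {P, T} → Sj | j | je | jjj.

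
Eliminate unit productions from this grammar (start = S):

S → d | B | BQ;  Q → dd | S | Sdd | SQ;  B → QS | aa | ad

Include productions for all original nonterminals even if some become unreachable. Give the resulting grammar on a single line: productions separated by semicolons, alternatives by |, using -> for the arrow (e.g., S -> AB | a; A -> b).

S -> d | BQ | QS | aa | ad; B -> QS | aa | ad; Q -> d | BQ | QS | SQ | aa | ad | dd | Sdd

Unit productions: Q->S, S->B.
Unit pairs (A ⇒* B via units): (Q,B), (Q,S), (S,B).
S: inherits non-unit rules of {B, S} → BQ | QS | aa | ad | d.
B: inherits non-unit rules of {B} → QS | aa | ad.
Q: inherits non-unit rules of {B, Q, S} → BQ | QS | SQ | Sdd | aa | ad | d | dd.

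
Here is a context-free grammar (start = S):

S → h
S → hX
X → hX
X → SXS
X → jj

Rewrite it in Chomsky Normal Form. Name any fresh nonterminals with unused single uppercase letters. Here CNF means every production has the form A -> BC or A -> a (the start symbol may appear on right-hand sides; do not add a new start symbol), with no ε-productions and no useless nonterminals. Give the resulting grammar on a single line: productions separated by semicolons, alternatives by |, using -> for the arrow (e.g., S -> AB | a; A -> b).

No ε-productions.
No unit productions to eliminate.
TERM: introduce A -> h, B -> j and substitute in every rule of length ≥2.
BIN: X -> SXS becomes X -> SC, C -> XS.

S -> h | AX; A -> h; B -> j; C -> XS; X -> AX | BB | SC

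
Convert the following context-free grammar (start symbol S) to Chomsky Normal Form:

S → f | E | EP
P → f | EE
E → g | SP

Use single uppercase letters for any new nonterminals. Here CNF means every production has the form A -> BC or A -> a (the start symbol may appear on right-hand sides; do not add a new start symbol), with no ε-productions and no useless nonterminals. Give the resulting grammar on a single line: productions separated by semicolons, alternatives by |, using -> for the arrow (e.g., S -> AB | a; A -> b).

No ε-productions.
After unit-elimination: S -> f | g | EP | SP; E -> g | SP; P -> f | EE.

S -> f | g | EP | SP; E -> g | SP; P -> f | EE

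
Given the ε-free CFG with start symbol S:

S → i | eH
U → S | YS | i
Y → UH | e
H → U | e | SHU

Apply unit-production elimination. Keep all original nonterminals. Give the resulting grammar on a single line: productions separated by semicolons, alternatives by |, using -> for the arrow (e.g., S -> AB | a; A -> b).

S -> i | eH; H -> e | i | YS | eH | SHU; U -> i | YS | eH; Y -> e | UH

Unit productions: H->U, U->S.
Unit pairs (A ⇒* B via units): (H,S), (H,U), (U,S).
S: inherits non-unit rules of {S} → eH | i.
H: inherits non-unit rules of {H, S, U} → SHU | YS | e | eH | i.
U: inherits non-unit rules of {S, U} → YS | eH | i.
Y: inherits non-unit rules of {Y} → UH | e.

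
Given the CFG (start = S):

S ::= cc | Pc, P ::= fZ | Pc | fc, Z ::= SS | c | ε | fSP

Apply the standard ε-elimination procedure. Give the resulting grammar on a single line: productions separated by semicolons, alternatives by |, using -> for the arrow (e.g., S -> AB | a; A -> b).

S -> Pc | cc; P -> f | Pc | fZ | fc; Z -> c | SS | fSP

Nullable set: {Z}.
P -> fZ: Z nullable, giving f | fZ.
Drop Z -> ε.
Unchanged (no nullable symbols): S -> Pc; S -> cc; P -> Pc; P -> fc; Z -> SS; Z -> c; Z -> fSP.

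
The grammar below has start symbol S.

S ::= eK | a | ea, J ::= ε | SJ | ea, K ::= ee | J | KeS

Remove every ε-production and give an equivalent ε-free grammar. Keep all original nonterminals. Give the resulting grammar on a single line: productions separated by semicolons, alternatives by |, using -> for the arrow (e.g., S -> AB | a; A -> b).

Nullable set: {J, K}.
S -> eK: K nullable, giving e | eK.
Drop J -> ε.
J -> SJ: J nullable, giving S | SJ.
K -> J: J nullable, giving J.
K -> KeS: K nullable, giving KeS | eS.
Unchanged (no nullable symbols): S -> a; S -> ea; J -> ea; K -> ee.

S -> a | e | eK | ea; J -> S | SJ | ea; K -> J | eS | ee | KeS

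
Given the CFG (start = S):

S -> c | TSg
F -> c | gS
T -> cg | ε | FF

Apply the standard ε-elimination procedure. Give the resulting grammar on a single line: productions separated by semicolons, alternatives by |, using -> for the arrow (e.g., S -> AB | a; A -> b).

S -> c | Sg | TSg; F -> c | gS; T -> FF | cg

Nullable set: {T}.
S -> TSg: T nullable, giving Sg | TSg.
Drop T -> ε.
Unchanged (no nullable symbols): S -> c; F -> c; F -> gS; T -> FF; T -> cg.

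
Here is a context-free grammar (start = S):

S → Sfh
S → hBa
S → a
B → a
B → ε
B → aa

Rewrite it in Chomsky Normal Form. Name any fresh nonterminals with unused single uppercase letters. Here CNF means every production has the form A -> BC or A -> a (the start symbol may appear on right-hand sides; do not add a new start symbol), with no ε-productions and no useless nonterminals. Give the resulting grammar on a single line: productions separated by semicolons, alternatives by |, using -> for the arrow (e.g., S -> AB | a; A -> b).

S -> a | DA | DE | SF; A -> a; B -> a | AA; C -> f; D -> h; E -> BA; F -> CD

Nullable: {B}; after ε-elimination: S -> a | ha | Sfh | hBa; B -> a | aa.
No unit productions to eliminate.
TERM: introduce A -> a, C -> f, D -> h and substitute in every rule of length ≥2.
BIN: S -> DBA becomes S -> DE, E -> BA; S -> SCD becomes S -> SF, F -> CD.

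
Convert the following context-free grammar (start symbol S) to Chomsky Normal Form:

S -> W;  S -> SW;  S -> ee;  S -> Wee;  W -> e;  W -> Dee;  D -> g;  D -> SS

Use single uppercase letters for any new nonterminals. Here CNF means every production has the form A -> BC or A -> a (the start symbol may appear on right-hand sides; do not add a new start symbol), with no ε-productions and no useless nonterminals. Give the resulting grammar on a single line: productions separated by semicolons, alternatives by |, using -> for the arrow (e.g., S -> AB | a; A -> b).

No ε-productions.
After unit-elimination: S -> e | SW | ee | Dee | Wee; D -> g | SS; W -> e | Dee.
TERM: introduce A -> e and substitute in every rule of length ≥2.
BIN: S -> DAA becomes S -> DB, B -> AA; S -> WAA becomes S -> WC, C -> AA; W -> DAA becomes W -> DE, E -> AA.

S -> e | AA | DB | SW | WC; A -> e; B -> AA; C -> AA; D -> g | SS; E -> AA; W -> e | DE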